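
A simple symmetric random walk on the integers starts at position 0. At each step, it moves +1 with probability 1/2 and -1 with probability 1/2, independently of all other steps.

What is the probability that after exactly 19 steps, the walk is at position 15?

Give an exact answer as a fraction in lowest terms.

To reach position 15 after 19 steps: need 17 steps of +1 and 2 of -1.
Favorable paths: C(19,17) = 171
Total paths: 2^19 = 524288
P = 171/524288 = 171/524288

Answer: 171/524288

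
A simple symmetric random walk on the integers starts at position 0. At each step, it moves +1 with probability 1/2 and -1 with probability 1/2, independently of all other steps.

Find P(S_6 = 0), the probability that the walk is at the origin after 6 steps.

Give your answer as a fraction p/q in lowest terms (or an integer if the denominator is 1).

To return to 0 after 6 steps: need exactly 3 steps of +1 and 3 of -1.
Favorable paths: C(6,3) = 20
Total paths: 2^6 = 64
P = 20/64 = 5/16

Answer: 5/16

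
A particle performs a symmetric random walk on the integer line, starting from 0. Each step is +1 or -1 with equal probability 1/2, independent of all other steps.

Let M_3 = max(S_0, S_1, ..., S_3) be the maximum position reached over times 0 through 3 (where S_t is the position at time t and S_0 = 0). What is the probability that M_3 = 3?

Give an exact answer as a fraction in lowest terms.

Let M_3 = max(S_0,...,S_3). Use the reflection principle: for j ≥ 1, #{paths with M_3 ≥ j} = #{S_3 ≥ j} + #{S_3 ≥ j+1}.
By reflection, #{M_3 ≥ 3} = #{S_3 ≥ 3} + #{S_3 ≥ 4} = 1 + 0 = 1.
#{M_3 ≥ 4} = #{S_3 ≥ 4} + #{S_3 ≥ 5} = 0 + 0 = 0.
#{M_3 = 3} = 1 - 0 = 1.
P(M_3 = 3) = 1/8 = 1/8

Answer: 1/8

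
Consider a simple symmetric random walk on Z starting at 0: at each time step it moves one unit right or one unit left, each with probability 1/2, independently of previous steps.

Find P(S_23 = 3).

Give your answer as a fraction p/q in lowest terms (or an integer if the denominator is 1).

Answer: 572033/4194304

Derivation:
To reach position 3 after 23 steps: need 13 steps of +1 and 10 of -1.
Favorable paths: C(23,13) = 1144066
Total paths: 2^23 = 8388608
P = 1144066/8388608 = 572033/4194304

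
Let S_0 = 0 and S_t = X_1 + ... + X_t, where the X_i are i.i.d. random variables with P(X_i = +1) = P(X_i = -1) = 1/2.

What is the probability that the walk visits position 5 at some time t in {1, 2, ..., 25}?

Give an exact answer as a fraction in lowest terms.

Count via complement. Let g(t,s) = #length-t paths at position s with S_1..S_t all ≠ 5.
g(t,s) = g(t-1,s-1) + g(t-1,s+1) for s ≠ 5; g(t,5) = 0.
t=0: g(0,0)=1
t=1: g(1,-1)=1 g(1,1)=1
t=2: g(2,-2)=1 g(2,0)=2 g(2,2)=1
t=3: g(3,-3)=1 g(3,-1)=3 g(3,1)=3 g(3,3)=1
t=4: g(4,-4)=1 g(4,-2)=4 g(4,0)=6 g(4,2)=4 g(4,4)=1
t=5: g(5,-5)=1 g(5,-3)=5 g(5,-1)=10 g(5,1)=10 g(5,3)=5
t=6: g(6,-6)=1 g(6,-4)=6 g(6,-2)=15 g(6,0)=20 g(6,2)=15 g(6,4)=5
t=7: g(7,-7)=1 g(7,-5)=7 g(7,-3)=21 g(7,-1)=35 g(7,1)=35 g(7,3)=20
t=8: g(8,-8)=1 g(8,-6)=8 g(8,-4)=28 g(8,-2)=56 g(8,0)=70 g(8,2)=55 g(8,4)=20
t=9: g(9,-9)=1 g(9,-7)=9 g(9,-5)=36 g(9,-3)=84 g(9,-1)=126 g(9,1)=125 g(9,3)=75
t=10: g(10,-10)=1 g(10,-8)=10 g(10,-6)=45 g(10,-4)=120 g(10,-2)=210 g(10,0)=251 g(10,2)=200 g(10,4)=75
t=11: g(11,-11)=1 g(11,-9)=11 g(11,-7)=55 g(11,-5)=165 g(11,-3)=330 g(11,-1)=461 g(11,1)=451 g(11,3)=275
t=12: g(12,-12)=1 g(12,-10)=12 g(12,-8)=66 g(12,-6)=220 g(12,-4)=495 g(12,-2)=791 g(12,0)=912 g(12,2)=726 g(12,4)=275
t=13: g(13,-13)=1 g(13,-11)=13 g(13,-9)=78 g(13,-7)=286 g(13,-5)=715 g(13,-3)=1286 g(13,-1)=1703 g(13,1)=1638 g(13,3)=1001
t=14: g(14,-14)=1 g(14,-12)=14 g(14,-10)=91 g(14,-8)=364 g(14,-6)=1001 g(14,-4)=2001 g(14,-2)=2989 g(14,0)=3341 g(14,2)=2639 g(14,4)=1001
t=15: g(15,-15)=1 g(15,-13)=15 g(15,-11)=105 g(15,-9)=455 g(15,-7)=1365 g(15,-5)=3002 g(15,-3)=4990 g(15,-1)=6330 g(15,1)=5980 g(15,3)=3640
t=16: g(16,-16)=1 g(16,-14)=16 g(16,-12)=120 g(16,-10)=560 g(16,-8)=1820 g(16,-6)=4367 g(16,-4)=7992 g(16,-2)=11320 g(16,0)=12310 g(16,2)=9620 g(16,4)=3640
t=17: g(17,-17)=1 g(17,-15)=17 g(17,-13)=136 g(17,-11)=680 g(17,-9)=2380 g(17,-7)=6187 g(17,-5)=12359 g(17,-3)=19312 g(17,-1)=23630 g(17,1)=21930 g(17,3)=13260
t=18: g(18,-18)=1 g(18,-16)=18 g(18,-14)=153 g(18,-12)=816 g(18,-10)=3060 g(18,-8)=8567 g(18,-6)=18546 g(18,-4)=31671 g(18,-2)=42942 g(18,0)=45560 g(18,2)=35190 g(18,4)=13260
t=19: g(19,-19)=1 g(19,-17)=19 g(19,-15)=171 g(19,-13)=969 g(19,-11)=3876 g(19,-9)=11627 g(19,-7)=27113 g(19,-5)=50217 g(19,-3)=74613 g(19,-1)=88502 g(19,1)=80750 g(19,3)=48450
t=20: g(20,-20)=1 g(20,-18)=20 g(20,-16)=190 g(20,-14)=1140 g(20,-12)=4845 g(20,-10)=15503 g(20,-8)=38740 g(20,-6)=77330 g(20,-4)=124830 g(20,-2)=163115 g(20,0)=169252 g(20,2)=129200 g(20,4)=48450
t=21: g(21,-21)=1 g(21,-19)=21 g(21,-17)=210 g(21,-15)=1330 g(21,-13)=5985 g(21,-11)=20348 g(21,-9)=54243 g(21,-7)=116070 g(21,-5)=202160 g(21,-3)=287945 g(21,-1)=332367 g(21,1)=298452 g(21,3)=177650
t=22: g(22,-22)=1 g(22,-20)=22 g(22,-18)=231 g(22,-16)=1540 g(22,-14)=7315 g(22,-12)=26333 g(22,-10)=74591 g(22,-8)=170313 g(22,-6)=318230 g(22,-4)=490105 g(22,-2)=620312 g(22,0)=630819 g(22,2)=476102 g(22,4)=177650
t=23: g(23,-23)=1 g(23,-21)=23 g(23,-19)=253 g(23,-17)=1771 g(23,-15)=8855 g(23,-13)=33648 g(23,-11)=100924 g(23,-9)=244904 g(23,-7)=488543 g(23,-5)=808335 g(23,-3)=1110417 g(23,-1)=1251131 g(23,1)=1106921 g(23,3)=653752
t=24: g(24,-24)=1 g(24,-22)=24 g(24,-20)=276 g(24,-18)=2024 g(24,-16)=10626 g(24,-14)=42503 g(24,-12)=134572 g(24,-10)=345828 g(24,-8)=733447 g(24,-6)=1296878 g(24,-4)=1918752 g(24,-2)=2361548 g(24,0)=2358052 g(24,2)=1760673 g(24,4)=653752
t=25: g(25,-25)=1 g(25,-23)=25 g(25,-21)=300 g(25,-19)=2300 g(25,-17)=12650 g(25,-15)=53129 g(25,-13)=177075 g(25,-11)=480400 g(25,-9)=1079275 g(25,-7)=2030325 g(25,-5)=3215630 g(25,-3)=4280300 g(25,-1)=4719600 g(25,1)=4118725 g(25,3)=2414425
Paths never hitting 5: Σ_s g(25,s) = 22584160
Paths hitting 5: 2^25 - 22584160 = 10970272
P = 10970272/33554432 = 342821/1048576

Answer: 342821/1048576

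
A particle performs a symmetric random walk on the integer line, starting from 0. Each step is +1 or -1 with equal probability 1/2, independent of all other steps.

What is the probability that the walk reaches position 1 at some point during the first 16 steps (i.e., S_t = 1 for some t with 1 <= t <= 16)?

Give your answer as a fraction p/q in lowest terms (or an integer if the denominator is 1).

Count via complement. Let g(t,s) = #length-t paths at position s with S_1..S_t all ≠ 1.
g(t,s) = g(t-1,s-1) + g(t-1,s+1) for s ≠ 1; g(t,1) = 0.
t=0: g(0,0)=1
t=1: g(1,-1)=1
t=2: g(2,-2)=1 g(2,0)=1
t=3: g(3,-3)=1 g(3,-1)=2
t=4: g(4,-4)=1 g(4,-2)=3 g(4,0)=2
t=5: g(5,-5)=1 g(5,-3)=4 g(5,-1)=5
t=6: g(6,-6)=1 g(6,-4)=5 g(6,-2)=9 g(6,0)=5
t=7: g(7,-7)=1 g(7,-5)=6 g(7,-3)=14 g(7,-1)=14
t=8: g(8,-8)=1 g(8,-6)=7 g(8,-4)=20 g(8,-2)=28 g(8,0)=14
t=9: g(9,-9)=1 g(9,-7)=8 g(9,-5)=27 g(9,-3)=48 g(9,-1)=42
t=10: g(10,-10)=1 g(10,-8)=9 g(10,-6)=35 g(10,-4)=75 g(10,-2)=90 g(10,0)=42
t=11: g(11,-11)=1 g(11,-9)=10 g(11,-7)=44 g(11,-5)=110 g(11,-3)=165 g(11,-1)=132
t=12: g(12,-12)=1 g(12,-10)=11 g(12,-8)=54 g(12,-6)=154 g(12,-4)=275 g(12,-2)=297 g(12,0)=132
t=13: g(13,-13)=1 g(13,-11)=12 g(13,-9)=65 g(13,-7)=208 g(13,-5)=429 g(13,-3)=572 g(13,-1)=429
t=14: g(14,-14)=1 g(14,-12)=13 g(14,-10)=77 g(14,-8)=273 g(14,-6)=637 g(14,-4)=1001 g(14,-2)=1001 g(14,0)=429
t=15: g(15,-15)=1 g(15,-13)=14 g(15,-11)=90 g(15,-9)=350 g(15,-7)=910 g(15,-5)=1638 g(15,-3)=2002 g(15,-1)=1430
t=16: g(16,-16)=1 g(16,-14)=15 g(16,-12)=104 g(16,-10)=440 g(16,-8)=1260 g(16,-6)=2548 g(16,-4)=3640 g(16,-2)=3432 g(16,0)=1430
Paths never hitting 1: Σ_s g(16,s) = 12870
Paths hitting 1: 2^16 - 12870 = 52666
P = 52666/65536 = 26333/32768

Answer: 26333/32768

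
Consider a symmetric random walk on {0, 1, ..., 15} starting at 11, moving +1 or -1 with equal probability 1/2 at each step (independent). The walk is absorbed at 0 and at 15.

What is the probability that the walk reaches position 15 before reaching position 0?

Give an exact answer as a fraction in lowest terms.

Answer: 11/15

Derivation:
Symmetric walk (p = 1/2): the harmonic-function argument gives P(hit 15 before 0 | start at 11) = a/N.
P = 11/15 = 11/15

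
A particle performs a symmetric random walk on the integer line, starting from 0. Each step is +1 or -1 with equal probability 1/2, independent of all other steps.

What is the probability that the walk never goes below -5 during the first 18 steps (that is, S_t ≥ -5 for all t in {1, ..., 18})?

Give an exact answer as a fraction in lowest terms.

Let f(t,s) = #length-t paths at position s with S_1..S_t all ≥ -5.
f(t,s) = f(t-1,s-1) + f(t-1,s+1) for s ≥ -5; f(t,s) = 0 for s < -5.
t=0: f(0,0)=1
t=1: f(1,-1)=1 f(1,1)=1
t=2: f(2,-2)=1 f(2,0)=2 f(2,2)=1
t=3: f(3,-3)=1 f(3,-1)=3 f(3,1)=3 f(3,3)=1
t=4: f(4,-4)=1 f(4,-2)=4 f(4,0)=6 f(4,2)=4 f(4,4)=1
t=5: f(5,-5)=1 f(5,-3)=5 f(5,-1)=10 f(5,1)=10 f(5,3)=5 f(5,5)=1
t=6: f(6,-4)=6 f(6,-2)=15 f(6,0)=20 f(6,2)=15 f(6,4)=6 f(6,6)=1
t=7: f(7,-5)=6 f(7,-3)=21 f(7,-1)=35 f(7,1)=35 f(7,3)=21 f(7,5)=7 f(7,7)=1
t=8: f(8,-4)=27 f(8,-2)=56 f(8,0)=70 f(8,2)=56 f(8,4)=28 f(8,6)=8 f(8,8)=1
t=9: f(9,-5)=27 f(9,-3)=83 f(9,-1)=126 f(9,1)=126 f(9,3)=84 f(9,5)=36 f(9,7)=9 f(9,9)=1
t=10: f(10,-4)=110 f(10,-2)=209 f(10,0)=252 f(10,2)=210 f(10,4)=120 f(10,6)=45 f(10,8)=10 f(10,10)=1
t=11: f(11,-5)=110 f(11,-3)=319 f(11,-1)=461 f(11,1)=462 f(11,3)=330 f(11,5)=165 f(11,7)=55 f(11,9)=11 f(11,11)=1
t=12: f(12,-4)=429 f(12,-2)=780 f(12,0)=923 f(12,2)=792 f(12,4)=495 f(12,6)=220 f(12,8)=66 f(12,10)=12 f(12,12)=1
t=13: f(13,-5)=429 f(13,-3)=1209 f(13,-1)=1703 f(13,1)=1715 f(13,3)=1287 f(13,5)=715 f(13,7)=286 f(13,9)=78 f(13,11)=13 f(13,13)=1
t=14: f(14,-4)=1638 f(14,-2)=2912 f(14,0)=3418 f(14,2)=3002 f(14,4)=2002 f(14,6)=1001 f(14,8)=364 f(14,10)=91 f(14,12)=14 f(14,14)=1
t=15: f(15,-5)=1638 f(15,-3)=4550 f(15,-1)=6330 f(15,1)=6420 f(15,3)=5004 f(15,5)=3003 f(15,7)=1365 f(15,9)=455 f(15,11)=105 f(15,13)=15 f(15,15)=1
t=16: f(16,-4)=6188 f(16,-2)=10880 f(16,0)=12750 f(16,2)=11424 f(16,4)=8007 f(16,6)=4368 f(16,8)=1820 f(16,10)=560 f(16,12)=120 f(16,14)=16 f(16,16)=1
t=17: f(17,-5)=6188 f(17,-3)=17068 f(17,-1)=23630 f(17,1)=24174 f(17,3)=19431 f(17,5)=12375 f(17,7)=6188 f(17,9)=2380 f(17,11)=680 f(17,13)=136 f(17,15)=17 f(17,17)=1
t=18: f(18,-4)=23256 f(18,-2)=40698 f(18,0)=47804 f(18,2)=43605 f(18,4)=31806 f(18,6)=18563 f(18,8)=8568 f(18,10)=3060 f(18,12)=816 f(18,14)=153 f(18,16)=18 f(18,18)=1
Σ_s f(18,s) = 218348
P = 218348/262144 = 54587/65536

Answer: 54587/65536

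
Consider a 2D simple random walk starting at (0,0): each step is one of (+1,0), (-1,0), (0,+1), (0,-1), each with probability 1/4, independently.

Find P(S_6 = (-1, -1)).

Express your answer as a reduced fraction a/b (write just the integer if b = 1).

Let h be the number of horizontal steps (so 6-h are vertical). To end at (-1,-1) need (h-1)/2 right-steps and ((6-h)-1)/2 up-steps.
Sum over h with 1 ≤ h ≤ 5, h ≡ 1 (mod 2), 6-h ≡ 1 (mod 2):
h=1: C(6,1)·C(1,0)·C(5,2) = 6·1·10 = 60
h=3: C(6,3)·C(3,1)·C(3,1) = 20·3·3 = 180
h=5: C(6,5)·C(5,2)·C(1,0) = 6·10·1 = 60
Total favorable: 300
Total paths: 4^6 = 4096
P = 300/4096 = 75/1024

Answer: 75/1024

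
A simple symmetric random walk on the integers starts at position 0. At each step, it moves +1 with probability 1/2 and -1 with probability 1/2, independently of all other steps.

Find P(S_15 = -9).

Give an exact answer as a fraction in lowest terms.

Answer: 455/32768

Derivation:
To reach position -9 after 15 steps: need 3 steps of +1 and 12 of -1.
Favorable paths: C(15,3) = 455
Total paths: 2^15 = 32768
P = 455/32768 = 455/32768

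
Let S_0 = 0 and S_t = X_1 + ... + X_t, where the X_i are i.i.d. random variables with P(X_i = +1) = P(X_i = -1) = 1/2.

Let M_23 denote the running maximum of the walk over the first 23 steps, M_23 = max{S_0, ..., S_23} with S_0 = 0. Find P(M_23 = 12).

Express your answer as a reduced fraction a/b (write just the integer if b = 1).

Answer: 33649/8388608

Derivation:
Let M_23 = max(S_0,...,S_23). Use the reflection principle: for j ≥ 1, #{paths with M_23 ≥ j} = #{S_23 ≥ j} + #{S_23 ≥ j+1}.
By reflection, #{M_23 ≥ 12} = #{S_23 ≥ 12} + #{S_23 ≥ 13} = 44552 + 44552 = 89104.
#{M_23 ≥ 13} = #{S_23 ≥ 13} + #{S_23 ≥ 14} = 44552 + 10903 = 55455.
#{M_23 = 12} = 89104 - 55455 = 33649.
P(M_23 = 12) = 33649/8388608 = 33649/8388608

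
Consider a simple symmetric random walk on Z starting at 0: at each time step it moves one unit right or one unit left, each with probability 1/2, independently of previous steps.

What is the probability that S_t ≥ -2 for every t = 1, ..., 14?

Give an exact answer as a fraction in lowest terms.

Answer: 4719/8192

Derivation:
Let f(t,s) = #length-t paths at position s with S_1..S_t all ≥ -2.
f(t,s) = f(t-1,s-1) + f(t-1,s+1) for s ≥ -2; f(t,s) = 0 for s < -2.
t=0: f(0,0)=1
t=1: f(1,-1)=1 f(1,1)=1
t=2: f(2,-2)=1 f(2,0)=2 f(2,2)=1
t=3: f(3,-1)=3 f(3,1)=3 f(3,3)=1
t=4: f(4,-2)=3 f(4,0)=6 f(4,2)=4 f(4,4)=1
t=5: f(5,-1)=9 f(5,1)=10 f(5,3)=5 f(5,5)=1
t=6: f(6,-2)=9 f(6,0)=19 f(6,2)=15 f(6,4)=6 f(6,6)=1
t=7: f(7,-1)=28 f(7,1)=34 f(7,3)=21 f(7,5)=7 f(7,7)=1
t=8: f(8,-2)=28 f(8,0)=62 f(8,2)=55 f(8,4)=28 f(8,6)=8 f(8,8)=1
t=9: f(9,-1)=90 f(9,1)=117 f(9,3)=83 f(9,5)=36 f(9,7)=9 f(9,9)=1
t=10: f(10,-2)=90 f(10,0)=207 f(10,2)=200 f(10,4)=119 f(10,6)=45 f(10,8)=10 f(10,10)=1
t=11: f(11,-1)=297 f(11,1)=407 f(11,3)=319 f(11,5)=164 f(11,7)=55 f(11,9)=11 f(11,11)=1
t=12: f(12,-2)=297 f(12,0)=704 f(12,2)=726 f(12,4)=483 f(12,6)=219 f(12,8)=66 f(12,10)=12 f(12,12)=1
t=13: f(13,-1)=1001 f(13,1)=1430 f(13,3)=1209 f(13,5)=702 f(13,7)=285 f(13,9)=78 f(13,11)=13 f(13,13)=1
t=14: f(14,-2)=1001 f(14,0)=2431 f(14,2)=2639 f(14,4)=1911 f(14,6)=987 f(14,8)=363 f(14,10)=91 f(14,12)=14 f(14,14)=1
Σ_s f(14,s) = 9438
P = 9438/16384 = 4719/8192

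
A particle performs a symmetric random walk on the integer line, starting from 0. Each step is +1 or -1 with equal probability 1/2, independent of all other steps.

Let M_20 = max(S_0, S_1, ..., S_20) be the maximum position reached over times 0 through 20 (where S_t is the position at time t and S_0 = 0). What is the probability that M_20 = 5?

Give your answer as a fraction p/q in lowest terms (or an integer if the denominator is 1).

Let M_20 = max(S_0,...,S_20). Use the reflection principle: for j ≥ 1, #{paths with M_20 ≥ j} = #{S_20 ≥ j} + #{S_20 ≥ j+1}.
By reflection, #{M_20 ≥ 5} = #{S_20 ≥ 5} + #{S_20 ≥ 6} = 137980 + 137980 = 275960.
#{M_20 ≥ 6} = #{S_20 ≥ 6} + #{S_20 ≥ 7} = 137980 + 60460 = 198440.
#{M_20 = 5} = 275960 - 198440 = 77520.
P(M_20 = 5) = 77520/1048576 = 4845/65536

Answer: 4845/65536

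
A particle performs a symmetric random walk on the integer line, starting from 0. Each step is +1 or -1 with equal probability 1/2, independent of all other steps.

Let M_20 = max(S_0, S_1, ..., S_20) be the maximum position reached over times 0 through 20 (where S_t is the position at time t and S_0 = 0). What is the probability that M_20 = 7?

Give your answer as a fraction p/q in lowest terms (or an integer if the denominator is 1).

Let M_20 = max(S_0,...,S_20). Use the reflection principle: for j ≥ 1, #{paths with M_20 ≥ j} = #{S_20 ≥ j} + #{S_20 ≥ j+1}.
By reflection, #{M_20 ≥ 7} = #{S_20 ≥ 7} + #{S_20 ≥ 8} = 60460 + 60460 = 120920.
#{M_20 ≥ 8} = #{S_20 ≥ 8} + #{S_20 ≥ 9} = 60460 + 21700 = 82160.
#{M_20 = 7} = 120920 - 82160 = 38760.
P(M_20 = 7) = 38760/1048576 = 4845/131072

Answer: 4845/131072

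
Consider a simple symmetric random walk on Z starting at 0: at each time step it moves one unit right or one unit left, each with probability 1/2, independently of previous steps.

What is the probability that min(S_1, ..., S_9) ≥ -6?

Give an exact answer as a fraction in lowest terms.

Answer: 501/512

Derivation:
Let f(t,s) = #length-t paths at position s with S_1..S_t all ≥ -6.
f(t,s) = f(t-1,s-1) + f(t-1,s+1) for s ≥ -6; f(t,s) = 0 for s < -6.
t=0: f(0,0)=1
t=1: f(1,-1)=1 f(1,1)=1
t=2: f(2,-2)=1 f(2,0)=2 f(2,2)=1
t=3: f(3,-3)=1 f(3,-1)=3 f(3,1)=3 f(3,3)=1
t=4: f(4,-4)=1 f(4,-2)=4 f(4,0)=6 f(4,2)=4 f(4,4)=1
t=5: f(5,-5)=1 f(5,-3)=5 f(5,-1)=10 f(5,1)=10 f(5,3)=5 f(5,5)=1
t=6: f(6,-6)=1 f(6,-4)=6 f(6,-2)=15 f(6,0)=20 f(6,2)=15 f(6,4)=6 f(6,6)=1
t=7: f(7,-5)=7 f(7,-3)=21 f(7,-1)=35 f(7,1)=35 f(7,3)=21 f(7,5)=7 f(7,7)=1
t=8: f(8,-6)=7 f(8,-4)=28 f(8,-2)=56 f(8,0)=70 f(8,2)=56 f(8,4)=28 f(8,6)=8 f(8,8)=1
t=9: f(9,-5)=35 f(9,-3)=84 f(9,-1)=126 f(9,1)=126 f(9,3)=84 f(9,5)=36 f(9,7)=9 f(9,9)=1
Σ_s f(9,s) = 501
P = 501/512 = 501/512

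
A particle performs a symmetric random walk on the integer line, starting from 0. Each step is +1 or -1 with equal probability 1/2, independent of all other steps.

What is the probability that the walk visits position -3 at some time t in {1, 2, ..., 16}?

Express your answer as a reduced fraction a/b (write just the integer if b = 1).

Count via complement. Let g(t,s) = #length-t paths at position s with S_1..S_t all ≠ -3.
g(t,s) = g(t-1,s-1) + g(t-1,s+1) for s ≠ -3; g(t,-3) = 0.
t=0: g(0,0)=1
t=1: g(1,-1)=1 g(1,1)=1
t=2: g(2,-2)=1 g(2,0)=2 g(2,2)=1
t=3: g(3,-1)=3 g(3,1)=3 g(3,3)=1
t=4: g(4,-2)=3 g(4,0)=6 g(4,2)=4 g(4,4)=1
t=5: g(5,-1)=9 g(5,1)=10 g(5,3)=5 g(5,5)=1
t=6: g(6,-2)=9 g(6,0)=19 g(6,2)=15 g(6,4)=6 g(6,6)=1
t=7: g(7,-1)=28 g(7,1)=34 g(7,3)=21 g(7,5)=7 g(7,7)=1
t=8: g(8,-2)=28 g(8,0)=62 g(8,2)=55 g(8,4)=28 g(8,6)=8 g(8,8)=1
t=9: g(9,-1)=90 g(9,1)=117 g(9,3)=83 g(9,5)=36 g(9,7)=9 g(9,9)=1
t=10: g(10,-2)=90 g(10,0)=207 g(10,2)=200 g(10,4)=119 g(10,6)=45 g(10,8)=10 g(10,10)=1
t=11: g(11,-1)=297 g(11,1)=407 g(11,3)=319 g(11,5)=164 g(11,7)=55 g(11,9)=11 g(11,11)=1
t=12: g(12,-2)=297 g(12,0)=704 g(12,2)=726 g(12,4)=483 g(12,6)=219 g(12,8)=66 g(12,10)=12 g(12,12)=1
t=13: g(13,-1)=1001 g(13,1)=1430 g(13,3)=1209 g(13,5)=702 g(13,7)=285 g(13,9)=78 g(13,11)=13 g(13,13)=1
t=14: g(14,-2)=1001 g(14,0)=2431 g(14,2)=2639 g(14,4)=1911 g(14,6)=987 g(14,8)=363 g(14,10)=91 g(14,12)=14 g(14,14)=1
t=15: g(15,-1)=3432 g(15,1)=5070 g(15,3)=4550 g(15,5)=2898 g(15,7)=1350 g(15,9)=454 g(15,11)=105 g(15,13)=15 g(15,15)=1
t=16: g(16,-2)=3432 g(16,0)=8502 g(16,2)=9620 g(16,4)=7448 g(16,6)=4248 g(16,8)=1804 g(16,10)=559 g(16,12)=120 g(16,14)=16 g(16,16)=1
Paths never hitting -3: Σ_s g(16,s) = 35750
Paths hitting -3: 2^16 - 35750 = 29786
P = 29786/65536 = 14893/32768

Answer: 14893/32768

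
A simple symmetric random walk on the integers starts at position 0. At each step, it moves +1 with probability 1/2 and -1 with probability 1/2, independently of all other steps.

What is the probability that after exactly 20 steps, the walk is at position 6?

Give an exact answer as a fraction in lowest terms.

Answer: 4845/65536

Derivation:
To reach position 6 after 20 steps: need 13 steps of +1 and 7 of -1.
Favorable paths: C(20,13) = 77520
Total paths: 2^20 = 1048576
P = 77520/1048576 = 4845/65536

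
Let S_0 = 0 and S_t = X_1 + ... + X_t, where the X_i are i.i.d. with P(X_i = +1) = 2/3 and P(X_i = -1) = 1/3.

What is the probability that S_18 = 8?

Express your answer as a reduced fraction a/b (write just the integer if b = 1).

Answer: 7798784/43046721

Derivation:
To reach position 8 after 18 steps: need 13 steps of +1 and 5 steps of -1.
Number of such sequences: C(18,13) = 8568
Each has probability (2/3)^13 · (1/3)^5 = 8192/387420489
P = 8568 · 8192/387420489 = 7798784/43046721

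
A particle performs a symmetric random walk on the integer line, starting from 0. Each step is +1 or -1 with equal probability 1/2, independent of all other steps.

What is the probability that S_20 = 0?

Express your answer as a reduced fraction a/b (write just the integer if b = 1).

Answer: 46189/262144

Derivation:
To return to 0 after 20 steps: need exactly 10 steps of +1 and 10 of -1.
Favorable paths: C(20,10) = 184756
Total paths: 2^20 = 1048576
P = 184756/1048576 = 46189/262144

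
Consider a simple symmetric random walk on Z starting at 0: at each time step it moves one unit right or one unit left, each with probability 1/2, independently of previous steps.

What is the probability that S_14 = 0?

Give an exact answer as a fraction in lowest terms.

To return to 0 after 14 steps: need exactly 7 steps of +1 and 7 of -1.
Favorable paths: C(14,7) = 3432
Total paths: 2^14 = 16384
P = 3432/16384 = 429/2048

Answer: 429/2048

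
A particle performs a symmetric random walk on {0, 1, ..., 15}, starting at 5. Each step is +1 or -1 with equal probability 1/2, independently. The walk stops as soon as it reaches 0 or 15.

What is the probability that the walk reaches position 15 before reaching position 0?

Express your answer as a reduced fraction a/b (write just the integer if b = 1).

Answer: 1/3

Derivation:
Symmetric walk (p = 1/2): the harmonic-function argument gives P(hit 15 before 0 | start at 5) = a/N.
P = 5/15 = 1/3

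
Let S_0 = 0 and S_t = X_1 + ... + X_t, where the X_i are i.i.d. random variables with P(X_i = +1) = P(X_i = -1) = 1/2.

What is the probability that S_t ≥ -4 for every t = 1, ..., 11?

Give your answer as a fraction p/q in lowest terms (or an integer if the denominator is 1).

Answer: 1749/2048

Derivation:
Let f(t,s) = #length-t paths at position s with S_1..S_t all ≥ -4.
f(t,s) = f(t-1,s-1) + f(t-1,s+1) for s ≥ -4; f(t,s) = 0 for s < -4.
t=0: f(0,0)=1
t=1: f(1,-1)=1 f(1,1)=1
t=2: f(2,-2)=1 f(2,0)=2 f(2,2)=1
t=3: f(3,-3)=1 f(3,-1)=3 f(3,1)=3 f(3,3)=1
t=4: f(4,-4)=1 f(4,-2)=4 f(4,0)=6 f(4,2)=4 f(4,4)=1
t=5: f(5,-3)=5 f(5,-1)=10 f(5,1)=10 f(5,3)=5 f(5,5)=1
t=6: f(6,-4)=5 f(6,-2)=15 f(6,0)=20 f(6,2)=15 f(6,4)=6 f(6,6)=1
t=7: f(7,-3)=20 f(7,-1)=35 f(7,1)=35 f(7,3)=21 f(7,5)=7 f(7,7)=1
t=8: f(8,-4)=20 f(8,-2)=55 f(8,0)=70 f(8,2)=56 f(8,4)=28 f(8,6)=8 f(8,8)=1
t=9: f(9,-3)=75 f(9,-1)=125 f(9,1)=126 f(9,3)=84 f(9,5)=36 f(9,7)=9 f(9,9)=1
t=10: f(10,-4)=75 f(10,-2)=200 f(10,0)=251 f(10,2)=210 f(10,4)=120 f(10,6)=45 f(10,8)=10 f(10,10)=1
t=11: f(11,-3)=275 f(11,-1)=451 f(11,1)=461 f(11,3)=330 f(11,5)=165 f(11,7)=55 f(11,9)=11 f(11,11)=1
Σ_s f(11,s) = 1749
P = 1749/2048 = 1749/2048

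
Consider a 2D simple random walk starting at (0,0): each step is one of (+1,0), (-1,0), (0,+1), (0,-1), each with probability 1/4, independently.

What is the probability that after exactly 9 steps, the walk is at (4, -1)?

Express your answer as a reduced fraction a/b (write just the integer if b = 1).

Let h be the number of horizontal steps (so 9-h are vertical). To end at (4,-1) need (h+4)/2 right-steps and ((9-h)-1)/2 up-steps.
Sum over h with 4 ≤ h ≤ 8, h ≡ 0 (mod 2), 9-h ≡ 1 (mod 2):
h=4: C(9,4)·C(4,4)·C(5,2) = 126·1·10 = 1260
h=6: C(9,6)·C(6,5)·C(3,1) = 84·6·3 = 1512
h=8: C(9,8)·C(8,6)·C(1,0) = 9·28·1 = 252
Total favorable: 3024
Total paths: 4^9 = 262144
P = 3024/262144 = 189/16384

Answer: 189/16384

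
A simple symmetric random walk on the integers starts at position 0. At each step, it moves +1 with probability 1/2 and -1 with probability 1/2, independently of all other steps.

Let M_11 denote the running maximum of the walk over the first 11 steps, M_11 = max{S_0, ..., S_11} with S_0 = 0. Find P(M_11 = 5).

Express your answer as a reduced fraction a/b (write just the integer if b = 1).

Let M_11 = max(S_0,...,S_11). Use the reflection principle: for j ≥ 1, #{paths with M_11 ≥ j} = #{S_11 ≥ j} + #{S_11 ≥ j+1}.
By reflection, #{M_11 ≥ 5} = #{S_11 ≥ 5} + #{S_11 ≥ 6} = 232 + 67 = 299.
#{M_11 ≥ 6} = #{S_11 ≥ 6} + #{S_11 ≥ 7} = 67 + 67 = 134.
#{M_11 = 5} = 299 - 134 = 165.
P(M_11 = 5) = 165/2048 = 165/2048

Answer: 165/2048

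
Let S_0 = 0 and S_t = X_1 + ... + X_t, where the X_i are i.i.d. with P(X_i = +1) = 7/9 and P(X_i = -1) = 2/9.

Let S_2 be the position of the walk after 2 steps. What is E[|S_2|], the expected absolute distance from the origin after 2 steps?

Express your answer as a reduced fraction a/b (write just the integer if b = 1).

Answer: 106/81

Derivation:
S_2 takes values m ≡ 0 (mod 2) with |m| ≤ 2; P(S_2=m) = C(2,(2+m)/2) · (7/9)^((2+m)/2) · (2/9)^((2-m)/2).
Distribution: P(S=-2)=4/81, P(S=0)=28/81, P(S=2)=49/81
E[|S_2|] = Σ_m |m|·P(S_2=m) = 106/81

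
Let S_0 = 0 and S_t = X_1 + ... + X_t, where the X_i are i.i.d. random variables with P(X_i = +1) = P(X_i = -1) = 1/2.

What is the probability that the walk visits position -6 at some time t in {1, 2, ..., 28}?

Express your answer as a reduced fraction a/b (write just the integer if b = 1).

Answer: 35558423/134217728

Derivation:
Count via complement. Let g(t,s) = #length-t paths at position s with S_1..S_t all ≠ -6.
g(t,s) = g(t-1,s-1) + g(t-1,s+1) for s ≠ -6; g(t,-6) = 0.
t=0: g(0,0)=1
t=1: g(1,-1)=1 g(1,1)=1
t=2: g(2,-2)=1 g(2,0)=2 g(2,2)=1
t=3: g(3,-3)=1 g(3,-1)=3 g(3,1)=3 g(3,3)=1
t=4: g(4,-4)=1 g(4,-2)=4 g(4,0)=6 g(4,2)=4 g(4,4)=1
t=5: g(5,-5)=1 g(5,-3)=5 g(5,-1)=10 g(5,1)=10 g(5,3)=5 g(5,5)=1
t=6: g(6,-4)=6 g(6,-2)=15 g(6,0)=20 g(6,2)=15 g(6,4)=6 g(6,6)=1
t=7: g(7,-5)=6 g(7,-3)=21 g(7,-1)=35 g(7,1)=35 g(7,3)=21 g(7,5)=7 g(7,7)=1
t=8: g(8,-4)=27 g(8,-2)=56 g(8,0)=70 g(8,2)=56 g(8,4)=28 g(8,6)=8 g(8,8)=1
t=9: g(9,-5)=27 g(9,-3)=83 g(9,-1)=126 g(9,1)=126 g(9,3)=84 g(9,5)=36 g(9,7)=9 g(9,9)=1
t=10: g(10,-4)=110 g(10,-2)=209 g(10,0)=252 g(10,2)=210 g(10,4)=120 g(10,6)=45 g(10,8)=10 g(10,10)=1
t=11: g(11,-5)=110 g(11,-3)=319 g(11,-1)=461 g(11,1)=462 g(11,3)=330 g(11,5)=165 g(11,7)=55 g(11,9)=11 g(11,11)=1
t=12: g(12,-4)=429 g(12,-2)=780 g(12,0)=923 g(12,2)=792 g(12,4)=495 g(12,6)=220 g(12,8)=66 g(12,10)=12 g(12,12)=1
t=13: g(13,-5)=429 g(13,-3)=1209 g(13,-1)=1703 g(13,1)=1715 g(13,3)=1287 g(13,5)=715 g(13,7)=286 g(13,9)=78 g(13,11)=13 g(13,13)=1
t=14: g(14,-4)=1638 g(14,-2)=2912 g(14,0)=3418 g(14,2)=3002 g(14,4)=2002 g(14,6)=1001 g(14,8)=364 g(14,10)=91 g(14,12)=14 g(14,14)=1
t=15: g(15,-5)=1638 g(15,-3)=4550 g(15,-1)=6330 g(15,1)=6420 g(15,3)=5004 g(15,5)=3003 g(15,7)=1365 g(15,9)=455 g(15,11)=105 g(15,13)=15 g(15,15)=1
t=16: g(16,-4)=6188 g(16,-2)=10880 g(16,0)=12750 g(16,2)=11424 g(16,4)=8007 g(16,6)=4368 g(16,8)=1820 g(16,10)=560 g(16,12)=120 g(16,14)=16 g(16,16)=1
t=17: g(17,-5)=6188 g(17,-3)=17068 g(17,-1)=23630 g(17,1)=24174 g(17,3)=19431 g(17,5)=12375 g(17,7)=6188 g(17,9)=2380 g(17,11)=680 g(17,13)=136 g(17,15)=17 g(17,17)=1
t=18: g(18,-4)=23256 g(18,-2)=40698 g(18,0)=47804 g(18,2)=43605 g(18,4)=31806 g(18,6)=18563 g(18,8)=8568 g(18,10)=3060 g(18,12)=816 g(18,14)=153 g(18,16)=18 g(18,18)=1
t=19: g(19,-5)=23256 g(19,-3)=63954 g(19,-1)=88502 g(19,1)=91409 g(19,3)=75411 g(19,5)=50369 g(19,7)=27131 g(19,9)=11628 g(19,11)=3876 g(19,13)=969 g(19,15)=171 g(19,17)=19 g(19,19)=1
t=20: g(20,-4)=87210 g(20,-2)=152456 g(20,0)=179911 g(20,2)=166820 g(20,4)=125780 g(20,6)=77500 g(20,8)=38759 g(20,10)=15504 g(20,12)=4845 g(20,14)=1140 g(20,16)=190 g(20,18)=20 g(20,20)=1
t=21: g(21,-5)=87210 g(21,-3)=239666 g(21,-1)=332367 g(21,1)=346731 g(21,3)=292600 g(21,5)=203280 g(21,7)=116259 g(21,9)=54263 g(21,11)=20349 g(21,13)=5985 g(21,15)=1330 g(21,17)=210 g(21,19)=21 g(21,21)=1
t=22: g(22,-4)=326876 g(22,-2)=572033 g(22,0)=679098 g(22,2)=639331 g(22,4)=495880 g(22,6)=319539 g(22,8)=170522 g(22,10)=74612 g(22,12)=26334 g(22,14)=7315 g(22,16)=1540 g(22,18)=231 g(22,20)=22 g(22,22)=1
t=23: g(23,-5)=326876 g(23,-3)=898909 g(23,-1)=1251131 g(23,1)=1318429 g(23,3)=1135211 g(23,5)=815419 g(23,7)=490061 g(23,9)=245134 g(23,11)=100946 g(23,13)=33649 g(23,15)=8855 g(23,17)=1771 g(23,19)=253 g(23,21)=23 g(23,23)=1
t=24: g(24,-4)=1225785 g(24,-2)=2150040 g(24,0)=2569560 g(24,2)=2453640 g(24,4)=1950630 g(24,6)=1305480 g(24,8)=735195 g(24,10)=346080 g(24,12)=134595 g(24,14)=42504 g(24,16)=10626 g(24,18)=2024 g(24,20)=276 g(24,22)=24 g(24,24)=1
t=25: g(25,-5)=1225785 g(25,-3)=3375825 g(25,-1)=4719600 g(25,1)=5023200 g(25,3)=4404270 g(25,5)=3256110 g(25,7)=2040675 g(25,9)=1081275 g(25,11)=480675 g(25,13)=177099 g(25,15)=53130 g(25,17)=12650 g(25,19)=2300 g(25,21)=300 g(25,23)=25 g(25,25)=1
t=26: g(26,-4)=4601610 g(26,-2)=8095425 g(26,0)=9742800 g(26,2)=9427470 g(26,4)=7660380 g(26,6)=5296785 g(26,8)=3121950 g(26,10)=1561950 g(26,12)=657774 g(26,14)=230229 g(26,16)=65780 g(26,18)=14950 g(26,20)=2600 g(26,22)=325 g(26,24)=26 g(26,26)=1
t=27: g(27,-5)=4601610 g(27,-3)=12697035 g(27,-1)=17838225 g(27,1)=19170270 g(27,3)=17087850 g(27,5)=12957165 g(27,7)=8418735 g(27,9)=4683900 g(27,11)=2219724 g(27,13)=888003 g(27,15)=296009 g(27,17)=80730 g(27,19)=17550 g(27,21)=2925 g(27,23)=351 g(27,25)=27 g(27,27)=1
t=28: g(28,-4)=17298645 g(28,-2)=30535260 g(28,0)=37008495 g(28,2)=36258120 g(28,4)=30045015 g(28,6)=21375900 g(28,8)=13102635 g(28,10)=6903624 g(28,12)=3107727 g(28,14)=1184012 g(28,16)=376739 g(28,18)=98280 g(28,20)=20475 g(28,22)=3276 g(28,24)=378 g(28,26)=28 g(28,28)=1
Paths never hitting -6: Σ_s g(28,s) = 197318610
Paths hitting -6: 2^28 - 197318610 = 71116846
P = 71116846/268435456 = 35558423/134217728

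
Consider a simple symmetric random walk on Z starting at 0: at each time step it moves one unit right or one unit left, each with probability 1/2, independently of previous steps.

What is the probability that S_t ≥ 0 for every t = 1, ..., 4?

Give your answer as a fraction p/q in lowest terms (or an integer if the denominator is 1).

Answer: 3/8

Derivation:
Let f(t,s) = #length-t paths at position s with S_1..S_t all ≥ 0.
f(t,s) = f(t-1,s-1) + f(t-1,s+1) for s ≥ 0; f(t,s) = 0 for s < 0.
t=0: f(0,0)=1
t=1: f(1,1)=1
t=2: f(2,0)=1 f(2,2)=1
t=3: f(3,1)=2 f(3,3)=1
t=4: f(4,0)=2 f(4,2)=3 f(4,4)=1
Σ_s f(4,s) = 6
P = 6/16 = 3/8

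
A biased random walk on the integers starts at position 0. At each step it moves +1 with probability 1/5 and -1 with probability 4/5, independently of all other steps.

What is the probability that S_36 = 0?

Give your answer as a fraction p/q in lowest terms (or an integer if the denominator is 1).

Answer: 24945541964976095232/582076609134674072265625

Derivation:
To be at 0 after 36 steps: need exactly 18 steps of +1 and 18 of -1.
Number of such sequences: C(36,18) = 9075135300
Each has probability (1/5)^18 · (4/5)^18 = 68719476736/14551915228366851806640625
P = 9075135300 · 68719476736/14551915228366851806640625 = 24945541964976095232/582076609134674072265625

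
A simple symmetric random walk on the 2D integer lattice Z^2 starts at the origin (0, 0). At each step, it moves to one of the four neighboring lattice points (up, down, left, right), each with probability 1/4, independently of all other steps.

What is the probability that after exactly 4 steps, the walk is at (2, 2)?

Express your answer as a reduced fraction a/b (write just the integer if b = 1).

Answer: 3/128

Derivation:
Let h be the number of horizontal steps (so 4-h are vertical). To end at (2,2) need (h+2)/2 right-steps and ((4-h)+2)/2 up-steps.
Sum over h with 2 ≤ h ≤ 2, h ≡ 0 (mod 2), 4-h ≡ 0 (mod 2):
h=2: C(4,2)·C(2,2)·C(2,2) = 6·1·1 = 6
Total favorable: 6
Total paths: 4^4 = 256
P = 6/256 = 3/128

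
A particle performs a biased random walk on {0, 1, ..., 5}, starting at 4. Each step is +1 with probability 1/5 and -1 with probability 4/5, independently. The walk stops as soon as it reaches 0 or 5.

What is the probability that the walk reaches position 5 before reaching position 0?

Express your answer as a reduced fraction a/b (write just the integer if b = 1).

Answer: 85/341

Derivation:
Biased walk: p = 1/5, q = 4/5, r = q/p = 4
Gambler's ruin: P(hit 5 before 0 | start at 4) = (1 - r^a)/(1 - r^N)
r^4 = 256; r^5 = 1024
P = (1 - 256) / (1 - 1024) = -255 / -1023 = 85/341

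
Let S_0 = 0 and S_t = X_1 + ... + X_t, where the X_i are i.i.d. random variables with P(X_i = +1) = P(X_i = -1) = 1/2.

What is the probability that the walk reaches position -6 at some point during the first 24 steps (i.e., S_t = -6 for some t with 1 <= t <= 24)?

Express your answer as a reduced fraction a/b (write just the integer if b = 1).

Count via complement. Let g(t,s) = #length-t paths at position s with S_1..S_t all ≠ -6.
g(t,s) = g(t-1,s-1) + g(t-1,s+1) for s ≠ -6; g(t,-6) = 0.
t=0: g(0,0)=1
t=1: g(1,-1)=1 g(1,1)=1
t=2: g(2,-2)=1 g(2,0)=2 g(2,2)=1
t=3: g(3,-3)=1 g(3,-1)=3 g(3,1)=3 g(3,3)=1
t=4: g(4,-4)=1 g(4,-2)=4 g(4,0)=6 g(4,2)=4 g(4,4)=1
t=5: g(5,-5)=1 g(5,-3)=5 g(5,-1)=10 g(5,1)=10 g(5,3)=5 g(5,5)=1
t=6: g(6,-4)=6 g(6,-2)=15 g(6,0)=20 g(6,2)=15 g(6,4)=6 g(6,6)=1
t=7: g(7,-5)=6 g(7,-3)=21 g(7,-1)=35 g(7,1)=35 g(7,3)=21 g(7,5)=7 g(7,7)=1
t=8: g(8,-4)=27 g(8,-2)=56 g(8,0)=70 g(8,2)=56 g(8,4)=28 g(8,6)=8 g(8,8)=1
t=9: g(9,-5)=27 g(9,-3)=83 g(9,-1)=126 g(9,1)=126 g(9,3)=84 g(9,5)=36 g(9,7)=9 g(9,9)=1
t=10: g(10,-4)=110 g(10,-2)=209 g(10,0)=252 g(10,2)=210 g(10,4)=120 g(10,6)=45 g(10,8)=10 g(10,10)=1
t=11: g(11,-5)=110 g(11,-3)=319 g(11,-1)=461 g(11,1)=462 g(11,3)=330 g(11,5)=165 g(11,7)=55 g(11,9)=11 g(11,11)=1
t=12: g(12,-4)=429 g(12,-2)=780 g(12,0)=923 g(12,2)=792 g(12,4)=495 g(12,6)=220 g(12,8)=66 g(12,10)=12 g(12,12)=1
t=13: g(13,-5)=429 g(13,-3)=1209 g(13,-1)=1703 g(13,1)=1715 g(13,3)=1287 g(13,5)=715 g(13,7)=286 g(13,9)=78 g(13,11)=13 g(13,13)=1
t=14: g(14,-4)=1638 g(14,-2)=2912 g(14,0)=3418 g(14,2)=3002 g(14,4)=2002 g(14,6)=1001 g(14,8)=364 g(14,10)=91 g(14,12)=14 g(14,14)=1
t=15: g(15,-5)=1638 g(15,-3)=4550 g(15,-1)=6330 g(15,1)=6420 g(15,3)=5004 g(15,5)=3003 g(15,7)=1365 g(15,9)=455 g(15,11)=105 g(15,13)=15 g(15,15)=1
t=16: g(16,-4)=6188 g(16,-2)=10880 g(16,0)=12750 g(16,2)=11424 g(16,4)=8007 g(16,6)=4368 g(16,8)=1820 g(16,10)=560 g(16,12)=120 g(16,14)=16 g(16,16)=1
t=17: g(17,-5)=6188 g(17,-3)=17068 g(17,-1)=23630 g(17,1)=24174 g(17,3)=19431 g(17,5)=12375 g(17,7)=6188 g(17,9)=2380 g(17,11)=680 g(17,13)=136 g(17,15)=17 g(17,17)=1
t=18: g(18,-4)=23256 g(18,-2)=40698 g(18,0)=47804 g(18,2)=43605 g(18,4)=31806 g(18,6)=18563 g(18,8)=8568 g(18,10)=3060 g(18,12)=816 g(18,14)=153 g(18,16)=18 g(18,18)=1
t=19: g(19,-5)=23256 g(19,-3)=63954 g(19,-1)=88502 g(19,1)=91409 g(19,3)=75411 g(19,5)=50369 g(19,7)=27131 g(19,9)=11628 g(19,11)=3876 g(19,13)=969 g(19,15)=171 g(19,17)=19 g(19,19)=1
t=20: g(20,-4)=87210 g(20,-2)=152456 g(20,0)=179911 g(20,2)=166820 g(20,4)=125780 g(20,6)=77500 g(20,8)=38759 g(20,10)=15504 g(20,12)=4845 g(20,14)=1140 g(20,16)=190 g(20,18)=20 g(20,20)=1
t=21: g(21,-5)=87210 g(21,-3)=239666 g(21,-1)=332367 g(21,1)=346731 g(21,3)=292600 g(21,5)=203280 g(21,7)=116259 g(21,9)=54263 g(21,11)=20349 g(21,13)=5985 g(21,15)=1330 g(21,17)=210 g(21,19)=21 g(21,21)=1
t=22: g(22,-4)=326876 g(22,-2)=572033 g(22,0)=679098 g(22,2)=639331 g(22,4)=495880 g(22,6)=319539 g(22,8)=170522 g(22,10)=74612 g(22,12)=26334 g(22,14)=7315 g(22,16)=1540 g(22,18)=231 g(22,20)=22 g(22,22)=1
t=23: g(23,-5)=326876 g(23,-3)=898909 g(23,-1)=1251131 g(23,1)=1318429 g(23,3)=1135211 g(23,5)=815419 g(23,7)=490061 g(23,9)=245134 g(23,11)=100946 g(23,13)=33649 g(23,15)=8855 g(23,17)=1771 g(23,19)=253 g(23,21)=23 g(23,23)=1
t=24: g(24,-4)=1225785 g(24,-2)=2150040 g(24,0)=2569560 g(24,2)=2453640 g(24,4)=1950630 g(24,6)=1305480 g(24,8)=735195 g(24,10)=346080 g(24,12)=134595 g(24,14)=42504 g(24,16)=10626 g(24,18)=2024 g(24,20)=276 g(24,22)=24 g(24,24)=1
Paths never hitting -6: Σ_s g(24,s) = 12926460
Paths hitting -6: 2^24 - 12926460 = 3850756
P = 3850756/16777216 = 962689/4194304

Answer: 962689/4194304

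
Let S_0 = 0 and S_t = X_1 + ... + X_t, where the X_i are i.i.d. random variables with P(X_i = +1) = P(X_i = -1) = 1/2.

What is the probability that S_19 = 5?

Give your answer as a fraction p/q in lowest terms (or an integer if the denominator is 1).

Answer: 12597/131072

Derivation:
To reach position 5 after 19 steps: need 12 steps of +1 and 7 of -1.
Favorable paths: C(19,12) = 50388
Total paths: 2^19 = 524288
P = 50388/524288 = 12597/131072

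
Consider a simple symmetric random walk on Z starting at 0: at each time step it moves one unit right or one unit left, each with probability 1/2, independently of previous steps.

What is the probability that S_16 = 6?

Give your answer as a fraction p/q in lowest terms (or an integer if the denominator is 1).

To reach position 6 after 16 steps: need 11 steps of +1 and 5 of -1.
Favorable paths: C(16,11) = 4368
Total paths: 2^16 = 65536
P = 4368/65536 = 273/4096

Answer: 273/4096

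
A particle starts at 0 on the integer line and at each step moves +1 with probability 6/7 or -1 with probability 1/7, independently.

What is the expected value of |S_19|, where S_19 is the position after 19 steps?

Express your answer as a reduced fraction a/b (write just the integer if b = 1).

S_19 takes values m ≡ 1 (mod 2) with |m| ≤ 19; P(S_19=m) = C(19,(19+m)/2) · (6/7)^((19+m)/2) · (1/7)^((19-m)/2).
Distribution: P(S=-19)=1/11398895185373143, P(S=-17)=114/11398895185373143, P(S=-15)=6156/11398895185373143, P(S=-13)=209304/11398895185373143, P(S=-11)=5023296/11398895185373143, P(S=-9)=90419328/11398895185373143, P(S=-7)=180838656/1628413597910449, P(S=-5)=14105415168/11398895185373143, P(S=-3)=126948736512/11398895185373143, P(S=-1)=930957401088/11398895185373143, P(S=1)=5585744406528/11398895185373143, P(S=3)=27420927086592/11398895185373143, P(S=5)=109683708346368/11398895185373143, P(S=7)=50623250006016/1628413597910449, P(S=9)=911218500108288/11398895185373143, P(S=11)=1822437000216576/11398895185373143, P(S=13)=2733655500324864/11398895185373143, P(S=15)=2894458765049856/11398895185373143, P(S=17)=1929639176699904/11398895185373143, P(S=19)=609359740010496/11398895185373143
E[|S_19|] = Σ_m |m|·P(S_19=m) = 22100296561249255/1628413597910449

Answer: 22100296561249255/1628413597910449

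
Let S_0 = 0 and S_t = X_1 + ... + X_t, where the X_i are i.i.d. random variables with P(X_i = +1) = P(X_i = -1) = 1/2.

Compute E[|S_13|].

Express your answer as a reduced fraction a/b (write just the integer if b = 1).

S_13 takes values m ≡ 1 (mod 2) with |m| ≤ 13; P(S_13=m) = C(13,(13+m)/2)/2^13.
Total paths: 2^13 = 8192
Distribution: P(S=-13)=1/8192, P(S=-11)=13/8192, P(S=-9)=78/8192, P(S=-7)=286/8192, P(S=-5)=715/8192, P(S=-3)=1287/8192, P(S=-1)=1716/8192, P(S=1)=1716/8192, P(S=3)=1287/8192, P(S=5)=715/8192, P(S=7)=286/8192, P(S=9)=78/8192, P(S=11)=13/8192, P(S=13)=1/8192
E[|S_13|] = Σ_m |m|·P(S_13=m) = 24024/8192 = 3003/1024

Answer: 3003/1024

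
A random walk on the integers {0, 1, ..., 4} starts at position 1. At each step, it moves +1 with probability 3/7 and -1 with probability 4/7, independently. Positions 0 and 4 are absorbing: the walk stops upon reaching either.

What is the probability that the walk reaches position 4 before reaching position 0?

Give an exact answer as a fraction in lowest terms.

Answer: 27/175

Derivation:
Biased walk: p = 3/7, q = 4/7, r = q/p = 4/3
Gambler's ruin: P(hit 4 before 0 | start at 1) = (1 - r^a)/(1 - r^N)
r^1 = 4/3; r^4 = 256/81
P = (1 - 4/3) / (1 - 256/81) = -1/3 / -175/81 = 27/175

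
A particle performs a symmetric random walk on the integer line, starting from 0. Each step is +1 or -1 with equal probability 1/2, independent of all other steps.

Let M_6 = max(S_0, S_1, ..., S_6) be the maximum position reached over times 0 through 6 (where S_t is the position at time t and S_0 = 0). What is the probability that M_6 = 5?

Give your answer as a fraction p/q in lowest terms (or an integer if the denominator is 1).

Answer: 1/64

Derivation:
Let M_6 = max(S_0,...,S_6). Use the reflection principle: for j ≥ 1, #{paths with M_6 ≥ j} = #{S_6 ≥ j} + #{S_6 ≥ j+1}.
By reflection, #{M_6 ≥ 5} = #{S_6 ≥ 5} + #{S_6 ≥ 6} = 1 + 1 = 2.
#{M_6 ≥ 6} = #{S_6 ≥ 6} + #{S_6 ≥ 7} = 1 + 0 = 1.
#{M_6 = 5} = 2 - 1 = 1.
P(M_6 = 5) = 1/64 = 1/64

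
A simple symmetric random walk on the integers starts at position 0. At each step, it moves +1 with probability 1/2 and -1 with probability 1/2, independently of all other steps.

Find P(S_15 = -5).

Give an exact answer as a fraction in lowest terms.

Answer: 3003/32768

Derivation:
To reach position -5 after 15 steps: need 5 steps of +1 and 10 of -1.
Favorable paths: C(15,5) = 3003
Total paths: 2^15 = 32768
P = 3003/32768 = 3003/32768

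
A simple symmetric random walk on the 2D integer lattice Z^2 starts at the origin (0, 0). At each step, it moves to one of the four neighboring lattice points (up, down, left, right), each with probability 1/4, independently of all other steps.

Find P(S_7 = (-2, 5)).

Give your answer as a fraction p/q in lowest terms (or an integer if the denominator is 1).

Let h be the number of horizontal steps (so 7-h are vertical). To end at (-2,5) need (h-2)/2 right-steps and ((7-h)+5)/2 up-steps.
Sum over h with 2 ≤ h ≤ 2, h ≡ 0 (mod 2), 7-h ≡ 1 (mod 2):
h=2: C(7,2)·C(2,0)·C(5,5) = 21·1·1 = 21
Total favorable: 21
Total paths: 4^7 = 16384
P = 21/16384 = 21/16384

Answer: 21/16384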